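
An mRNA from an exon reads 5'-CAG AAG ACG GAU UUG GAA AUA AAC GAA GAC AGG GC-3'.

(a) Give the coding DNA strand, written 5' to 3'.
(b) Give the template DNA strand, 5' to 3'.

(a) 5'-CAGAAGACGGATTTGGAAATAAACGAAGACAGGGC-3'
(b) 5'-GCCCTGTCTTCGTTTATTTCCAAATCCGTCTTCTG-3'

(a) The coding strand matches the mRNA with U→T.
(b) The template strand is the reverse complement of the coding strand.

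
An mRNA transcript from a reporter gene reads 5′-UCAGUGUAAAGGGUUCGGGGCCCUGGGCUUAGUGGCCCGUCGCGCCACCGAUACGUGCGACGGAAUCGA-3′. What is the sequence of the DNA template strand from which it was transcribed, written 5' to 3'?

5′-TCGATTCCGTCGCACGTATCGGTGGCGCGACGGGCCACTAAGCCCAGGGCCCCGAACCCTTTACACTGA-3′

Replace U with T to get the coding DNA strand: TCAGTGTAAAGGGTTCGGGGCCCTGGGCTTAGTGGCCCGTCGCGCCACCGATACGTGCGACGGAATCGA. The template strand is its reverse complement (complement AGTCACATTTCCCAAGCCCCGGGACCCGAATCACCGGGCAGCGCGGTGGCTATGCACGCTGCCTTAGCT, then reverse).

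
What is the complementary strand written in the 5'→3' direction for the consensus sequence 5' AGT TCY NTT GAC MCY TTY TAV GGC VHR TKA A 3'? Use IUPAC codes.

5'-TTMAYDBGCCBTARAARGKGTCAANRGAACT-3'

Standard pairs A↔T, G↔C; ambiguity codes pair R↔Y, M↔K, H↔D, V↔B, N↔N. Complement (TCAAGRNAACTGKGRAARATBCCGBDYAMTT), then reverse for 5'→3'.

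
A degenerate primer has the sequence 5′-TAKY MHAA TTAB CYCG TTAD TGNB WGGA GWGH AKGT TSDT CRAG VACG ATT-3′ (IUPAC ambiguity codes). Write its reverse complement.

5'-AATCGTBCTYGAHSAACMTDCWCTCCWVNCAHTAACGRGVTAATTDKRMTA-3'

Standard pairs A↔T, G↔C; ambiguity codes pair R↔Y, M↔K, W↔W, S↔S, B↔V, D↔H, N↔N. Complement (ATMRKDTTAATVGRGCAATHACNVWCCTCWCDTMCAASHAGYTCBTGCTAA), then reverse for 5'→3'.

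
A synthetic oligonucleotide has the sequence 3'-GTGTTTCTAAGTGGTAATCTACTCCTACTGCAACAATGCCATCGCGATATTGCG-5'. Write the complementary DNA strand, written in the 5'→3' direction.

The strand is given 3'→5', so its complement runs 5'→3' in the same left-to-right order: pair each base A↔T, G↔C.

5'-CACAAAGATTCACCATTAGATGAGGATGACGTTGTTACGGTAGCGCTATAACGC-3'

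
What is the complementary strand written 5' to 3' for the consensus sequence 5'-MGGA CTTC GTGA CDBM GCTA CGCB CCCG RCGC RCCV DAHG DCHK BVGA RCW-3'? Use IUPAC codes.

Standard pairs A↔T, G↔C; ambiguity codes pair R↔Y, M↔K, W↔W, B↔V, D↔H. Complement (KCCTGAAGCACTGHVKCGATGCGVGGGCYGCGYGGBHTDCHGDMVBCTYGW), then reverse for 5'→3'.

5'-WGYTCBVMDGHCDTHBGGYGCGYCGGGVGCGTAGCKVHGTCACGAAGTCCK-3'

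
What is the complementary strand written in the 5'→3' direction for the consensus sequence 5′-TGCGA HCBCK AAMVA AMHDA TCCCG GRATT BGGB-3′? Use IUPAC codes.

Standard pairs A↔T, G↔C; ambiguity codes pair R↔Y, M↔K, B↔V, D↔H. Complement (ACGCTDGVGMTTKBTTKDHTAGGGCCYTAAVCCV), then reverse for 5'→3'.

5'-VCCVAATYCCGGGATHDKTTBKTTMGVGDTCGCA-3'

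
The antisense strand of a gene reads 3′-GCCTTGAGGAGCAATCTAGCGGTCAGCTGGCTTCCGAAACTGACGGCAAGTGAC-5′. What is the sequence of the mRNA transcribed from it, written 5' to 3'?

5'-CGGAACUCCUCGUUAGAUCGCCAGUCGACCGAAGGCUUUGACUGCCGUUCACUG-3'

Reading the template 3'→5' as shown, RNA polymerase pairs each base (A→U, T→A, G↔C) to build mRNA 5'→3' directly.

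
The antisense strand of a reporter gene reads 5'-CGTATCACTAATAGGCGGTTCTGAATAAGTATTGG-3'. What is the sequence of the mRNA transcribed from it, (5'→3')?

5'-CCAAUACUUAUUCAGAACCGCCUAUUAGUGAUACG-3'

RNA polymerase reads the template 3'→5' and synthesizes mRNA 5'→3' by base-pairing (A→U, T→A, G↔C). The complement of the template is GCATAGTGATTATCCGCCAAGACTTATTCATAACC; antiparallel, so 5'→3' the coding strand is CCAATACTTATTCAGAACCGCCTATTAGTGATACG. Replace T with U for the mRNA.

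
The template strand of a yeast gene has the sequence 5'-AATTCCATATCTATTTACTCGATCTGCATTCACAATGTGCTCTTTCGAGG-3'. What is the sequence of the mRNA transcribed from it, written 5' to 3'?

5'-CCUCGAAAGAGCACAUUGUGAAUGCAGAUCGAGUAAAUAGAUAUGGAAUU-3'

RNA polymerase reads the template 3'→5' and synthesizes mRNA 5'→3' by base-pairing (A→U, T→A, G↔C). The complement of the template is TTAAGGTATAGATAAATGAGCTAGACGTAAGTGTTACACGAGAAAGCTCC; antiparallel, so 5'→3' the coding strand is CCTCGAAAGAGCACATTGTGAATGCAGATCGAGTAAATAGATATGGAATT. Replace T with U for the mRNA.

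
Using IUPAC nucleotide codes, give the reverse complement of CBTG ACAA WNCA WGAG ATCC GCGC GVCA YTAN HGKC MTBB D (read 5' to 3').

5'-HVVAKGMCDNTARTGBCGCGCGGATCTCWTGNWTTGTCAVG-3'

Standard pairs A↔T, G↔C; ambiguity codes pair Y↔R, M↔K, W↔W, B↔V, D↔H, N↔N. Complement (GVACTGTTWNGTWCTCTAGGCGCGCBGTRATNDCMGKAVVH), then reverse for 5'→3'.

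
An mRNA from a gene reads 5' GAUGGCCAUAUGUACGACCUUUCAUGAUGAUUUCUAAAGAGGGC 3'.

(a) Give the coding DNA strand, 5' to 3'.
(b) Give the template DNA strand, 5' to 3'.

(a) The coding strand matches the mRNA with U→T.
(b) The template strand is the reverse complement of the coding strand.

(a) 5'-GATGGCCATATGTACGACCTTTCATGATGATTTCTAAAGAGGGC-3'
(b) 5'-GCCCTCTTTAGAAATCATCATGAAAGGTCGTACATATGGCCATC-3'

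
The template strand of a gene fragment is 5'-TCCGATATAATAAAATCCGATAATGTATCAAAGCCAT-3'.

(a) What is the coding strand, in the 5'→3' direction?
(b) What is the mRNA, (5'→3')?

(a) The coding strand is the reverse complement of the template: complement AGGCTATATTATTTTAGGCTATTACATAGTTTCGGTA, then reverse.
(b) mRNA has the coding-strand sequence with T→U.

(a) 5'-ATGGCTTTGATACATTATCGGATTTTATTATATCGGA-3'
(b) 5'-AUGGCUUUGAUACAUUAUCGGAUUUUAUUAUAUCGGA-3'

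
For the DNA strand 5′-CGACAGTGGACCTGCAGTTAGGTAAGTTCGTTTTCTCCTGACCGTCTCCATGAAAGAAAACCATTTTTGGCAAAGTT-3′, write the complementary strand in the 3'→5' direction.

3'-GCTGTCACCTGGACGTCAATCCATTCAAGCAAAAGAGGACTGGCAGAGGTACTTTCTTTTGGTAAAAACCGTTTCAA-5'

Base-pairing A↔T, G↔C gives the complement. The complementary strand is antiparallel, so paired with a 5'→3' strand it runs 3'→5'.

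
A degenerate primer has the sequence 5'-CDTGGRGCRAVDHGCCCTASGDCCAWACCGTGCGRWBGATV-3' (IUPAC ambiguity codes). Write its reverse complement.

5'-BATCVWYCGCACGGTWTGGHCSTAGGGCDHBTYGCYCCAHG-3'

Standard pairs A↔T, G↔C; ambiguity codes pair R↔Y, W↔W, S↔S, B↔V, D↔H. Complement (GHACCYCGYTBHDCGGGATSCHGGTWTGGCACGCYWVCTAB), then reverse for 5'→3'.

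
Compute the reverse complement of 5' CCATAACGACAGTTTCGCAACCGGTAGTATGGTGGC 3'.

5'-GCCACCATACTACCGGTTGCGAAACTGTCGTTATGG-3'

Complement each base (A↔T, G↔C): GGTATTGCTGTCAAAGCGTTGGCCATCATACCACCG. Then reverse.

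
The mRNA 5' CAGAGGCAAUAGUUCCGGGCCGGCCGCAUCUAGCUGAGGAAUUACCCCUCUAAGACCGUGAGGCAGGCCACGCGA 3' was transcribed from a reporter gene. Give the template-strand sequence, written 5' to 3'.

Replace U with T to get the coding DNA strand: CAGAGGCAATAGTTCCGGGCCGGCCGCATCTAGCTGAGGAATTACCCCTCTAAGACCGTGAGGCAGGCCACGCGA. The template strand is its reverse complement (complement GTCTCCGTTATCAAGGCCCGGCCGGCGTAGATCGACTCCTTAATGGGGAGATTCTGGCACTCCGTCCGGTGCGCT, then reverse).

5'-TCGCGTGGCCTGCCTCACGGTCTTAGAGGGGTAATTCCTCAGCTAGATGCGGCCGGCCCGGAACTATTGCCTCTG-3'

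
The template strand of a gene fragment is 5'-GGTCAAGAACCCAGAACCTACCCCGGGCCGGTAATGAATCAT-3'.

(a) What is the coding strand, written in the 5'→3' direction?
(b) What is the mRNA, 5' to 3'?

(a) 5'-ATGATTCATTACCGGCCCGGGGTAGGTTCTGGGTTCTTGACC-3'
(b) 5'-AUGAUUCAUUACCGGCCCGGGGUAGGUUCUGGGUUCUUGACC-3'

(a) The coding strand is the reverse complement of the template: complement CCAGTTCTTGGGTCTTGGATGGGGCCCGGCCATTACTTAGTA, then reverse.
(b) mRNA has the coding-strand sequence with T→U.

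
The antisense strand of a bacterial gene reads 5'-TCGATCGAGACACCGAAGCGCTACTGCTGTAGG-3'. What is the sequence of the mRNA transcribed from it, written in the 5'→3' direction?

The mRNA has the sequence of the coding strand (reverse complement of the template) with T→U. Reverse complement of TCGATCGAGACACCGAAGCGCTACTGCTGTAGG is CCTACAGCAGTAGCGCTTCGGTGTCTCGATCGA; then T→U.

5′-CCUACAGCAGUAGCGCUUCGGUGUCUCGAUCGA-3′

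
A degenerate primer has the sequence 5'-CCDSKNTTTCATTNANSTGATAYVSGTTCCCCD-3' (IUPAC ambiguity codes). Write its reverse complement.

5'-HGGGGAACSBRTATCASNTNAATGAAANMSHGG-3'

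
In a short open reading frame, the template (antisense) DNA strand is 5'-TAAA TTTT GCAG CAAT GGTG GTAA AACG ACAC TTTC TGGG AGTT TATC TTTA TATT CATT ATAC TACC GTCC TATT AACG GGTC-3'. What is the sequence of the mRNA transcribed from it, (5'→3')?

5'-GACCCGUUAAUAGGACGGUAGUAUAAUGAAUAUAAAGAUAAACUCCCAGAAAGUGUCGUUUUACCACCAUUGCUGCAAAAUUUA-3'

RNA polymerase reads the template 3'→5' and synthesizes mRNA 5'→3' by base-pairing (A→U, T→A, G↔C). The complement of the template is ATTTAAAACGTCGTTACCACCATTTTGCTGTGAAAGACCCTCAAATAGAAATATAAGTAATATGATGGCAGGATAATTGCCCAG; antiparallel, so 5'→3' the coding strand is GACCCGTTAATAGGACGGTAGTATAATGAATATAAAGATAAACTCCCAGAAAGTGTCGTTTTACCACCATTGCTGCAAAATTTA. Replace T with U for the mRNA.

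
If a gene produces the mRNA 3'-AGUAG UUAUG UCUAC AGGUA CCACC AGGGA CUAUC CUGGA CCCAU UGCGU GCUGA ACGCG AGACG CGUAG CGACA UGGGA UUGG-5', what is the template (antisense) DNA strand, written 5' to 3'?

5'-TCATCAATACAGATGTCCATGGTGGTCCCTGATAGGACCTGGGTAACGCACGACTTGCGCTCTGCGCATCGCTGTACCCTAACC-3'

Written 5'→3' the mRNA is GGUUAGGGUACAGCGAUGCGCAGAGCGCAAGUCGUGCGUUACCCAGGUCCUAUCAGGGACCACCAUGGACAUCUGUAUUGAUGA, so the coding DNA strand is GGTTAGGGTACAGCGATGCGCAGAGCGCAAGTCGTGCGTTACCCAGGTCCTATCAGGGACCACCATGGACATCTGTATTGATGA. The template is its reverse complement.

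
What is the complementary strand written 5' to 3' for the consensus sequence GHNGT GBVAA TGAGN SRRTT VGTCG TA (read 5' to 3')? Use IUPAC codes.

5'-TACGACBAAYYSNCTCATTBVCACNDC-3'

Standard pairs A↔T, G↔C; ambiguity codes pair R↔Y, S↔S, B↔V, H↔D, N↔N. Complement (CDNCACVBTTACTCNSYYAABCAGCAT), then reverse for 5'→3'.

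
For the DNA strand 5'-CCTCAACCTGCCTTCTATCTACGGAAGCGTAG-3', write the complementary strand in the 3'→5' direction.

3'-GGAGTTGGACGGAAGATAGATGCCTTCGCATC-5'

Base-pairing A↔T, G↔C gives the complement. The complementary strand is antiparallel, so paired with a 5'→3' strand it runs 3'→5'.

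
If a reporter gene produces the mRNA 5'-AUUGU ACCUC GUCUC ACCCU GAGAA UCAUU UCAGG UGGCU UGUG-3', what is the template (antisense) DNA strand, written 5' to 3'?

5'-CACAAGCCACCTGAAATGATTCTCAGGGTGAGACGAGGTACAAT-3'

Replace U with T to get the coding DNA strand: ATTGTACCTCGTCTCACCCTGAGAATCATTTCAGGTGGCTTGTG. The template strand is its reverse complement (complement TAACATGGAGCAGAGTGGGACTCTTAGTAAAGTCCACCGAACAC, then reverse).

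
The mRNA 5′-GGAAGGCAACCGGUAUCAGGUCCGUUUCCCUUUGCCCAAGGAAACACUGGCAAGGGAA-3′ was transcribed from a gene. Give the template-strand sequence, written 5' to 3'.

5'-TTCCCTTGCCAGTGTTTCCTTGGGCAAAGGGAAACGGACCTGATACCGGTTGCCTTCC-3'

Replace U with T to get the coding DNA strand: GGAAGGCAACCGGTATCAGGTCCGTTTCCCTTTGCCCAAGGAAACACTGGCAAGGGAA. The template strand is its reverse complement (complement CCTTCCGTTGGCCATAGTCCAGGCAAAGGGAAACGGGTTCCTTTGTGACCGTTCCCTT, then reverse).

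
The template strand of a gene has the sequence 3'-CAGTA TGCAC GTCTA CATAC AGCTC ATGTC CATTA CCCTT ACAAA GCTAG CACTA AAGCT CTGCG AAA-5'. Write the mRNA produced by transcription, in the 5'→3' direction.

Reading the template 3'→5' as shown, RNA polymerase pairs each base (A→U, T→A, G↔C) to build mRNA 5'→3' directly.

5'-GUCAUACGUGCAGAUGUAUGUCGAGUACAGGUAAUGGGAAUGUUUCGAUCGUGAUUUCGAGACGCUUU-3'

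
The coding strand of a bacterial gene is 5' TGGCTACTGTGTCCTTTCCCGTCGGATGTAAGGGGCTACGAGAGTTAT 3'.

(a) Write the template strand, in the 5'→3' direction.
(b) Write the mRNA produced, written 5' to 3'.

(a) The template strand is the reverse complement of the coding strand: complement ACCGATGACACAGGAAAGGGCAGCCTACATTCCCCGATGCTCTCAATA, then reverse.
(b) mRNA matches the coding strand with T→U.

(a) 5′-ATAACTCTCGTAGCCCCTTACATCCGACGGGAAAGGACACAGTAGCCA-3′
(b) 5'-UGGCUACUGUGUCCUUUCCCGUCGGAUGUAAGGGGCUACGAGAGUUAU-3'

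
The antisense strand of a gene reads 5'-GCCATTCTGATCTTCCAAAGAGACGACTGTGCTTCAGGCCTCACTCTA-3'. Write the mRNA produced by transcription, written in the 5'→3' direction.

5′-UAGAGUGAGGCCUGAAGCACAGUCGUCUCUUUGGAAGAUCAGAAUGGC-3′

The mRNA has the sequence of the coding strand (reverse complement of the template) with T→U. Reverse complement of GCCATTCTGATCTTCCAAAGAGACGACTGTGCTTCAGGCCTCACTCTA is TAGAGTGAGGCCTGAAGCACAGTCGTCTCTTTGGAAGATCAGAATGGC; then T→U.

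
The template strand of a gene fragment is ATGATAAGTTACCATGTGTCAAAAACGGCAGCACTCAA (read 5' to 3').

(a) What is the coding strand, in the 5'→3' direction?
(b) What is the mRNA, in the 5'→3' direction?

(a) 5'-TTGAGTGCTGCCGTTTTTGACACATGGTAACTTATCAT-3'
(b) 5'-UUGAGUGCUGCCGUUUUUGACACAUGGUAACUUAUCAU-3'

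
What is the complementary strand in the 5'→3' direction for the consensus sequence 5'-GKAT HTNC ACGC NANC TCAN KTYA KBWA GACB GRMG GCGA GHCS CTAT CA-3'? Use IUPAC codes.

5'-TGATAGSGDCTCGCCKYCVGTCTWVMTRAMNTGAGNTNGCGTGNADATMC-3'

Standard pairs A↔T, G↔C; ambiguity codes pair R↔Y, M↔K, W↔W, S↔S, B↔V, H↔D, N↔N. Complement (CMTADANGTGCGNTNGAGTNMARTMVWTCTGVCYKCCGCTCDGSGATAGT), then reverse for 5'→3'.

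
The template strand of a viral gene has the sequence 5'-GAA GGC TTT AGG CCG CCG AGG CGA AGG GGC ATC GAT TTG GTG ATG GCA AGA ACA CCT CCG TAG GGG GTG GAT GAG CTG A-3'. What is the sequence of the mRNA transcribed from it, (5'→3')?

5'-UCAGCUCAUCCACCCCCUACGGAGGUGUUCUUGCCAUCACCAAAUCGAUGCCCCUUCGCCUCGGCGGCCUAAAGCCUUC-3'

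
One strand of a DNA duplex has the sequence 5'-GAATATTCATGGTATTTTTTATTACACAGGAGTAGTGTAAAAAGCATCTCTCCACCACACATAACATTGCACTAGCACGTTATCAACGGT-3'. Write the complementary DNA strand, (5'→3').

5'-ACCGTTGATAACGTGCTAGTGCAATGTTATGTGTGGTGGAGAGATGCTTTTTACACTACTCCTGTGTAATAAAAAATACCATGAATATTC-3'

Pairing A↔T and G↔C gives CTTATAAGTACCATAAAAAATAATGTGTCCTCATCACATTTTTCGTAGAGAGGTGGTGTGTATTGTAACGTGATCGTGCAATAGTTGCCA, running 3'→5'. Reverse for the 5'→3' convention.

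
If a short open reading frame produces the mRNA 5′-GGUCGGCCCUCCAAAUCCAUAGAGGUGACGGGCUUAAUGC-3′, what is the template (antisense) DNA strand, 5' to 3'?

5'-GCATTAAGCCCGTCACCTCTATGGATTTGGAGGGCCGACC-3'

Replace U with T to get the coding DNA strand: GGTCGGCCCTCCAAATCCATAGAGGTGACGGGCTTAATGC. The template strand is its reverse complement (complement CCAGCCGGGAGGTTTAGGTATCTCCACTGCCCGAATTACG, then reverse).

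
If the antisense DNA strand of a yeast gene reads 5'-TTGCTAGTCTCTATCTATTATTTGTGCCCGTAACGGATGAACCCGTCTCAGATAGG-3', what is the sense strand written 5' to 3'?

5'-CCTATCTGAGACGGGTTCATCCGTTACGGGCACAAATAATAGATAGAGACTAGCAA-3'

The coding strand is complementary and antiparallel to the template: take the complement (A↔T, G↔C) and reverse.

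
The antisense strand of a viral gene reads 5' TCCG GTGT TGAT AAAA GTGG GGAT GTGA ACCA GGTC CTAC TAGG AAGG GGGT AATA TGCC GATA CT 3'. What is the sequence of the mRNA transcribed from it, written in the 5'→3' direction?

The mRNA has the sequence of the coding strand (reverse complement of the template) with T→U. Reverse complement of TCCGGTGTTGATAAAAGTGGGGATGTGAACCAGGTCCTACTAGGAAGGGGGTAATATGCCGATACT is AGTATCGGCATATTACCCCCTTCCTAGTAGGACCTGGTTCACATCCCCACTTTTATCAACACCGGA; then T→U.

5'-AGUAUCGGCAUAUUACCCCCUUCCUAGUAGGACCUGGUUCACAUCCCCACUUUUAUCAACACCGGA-3'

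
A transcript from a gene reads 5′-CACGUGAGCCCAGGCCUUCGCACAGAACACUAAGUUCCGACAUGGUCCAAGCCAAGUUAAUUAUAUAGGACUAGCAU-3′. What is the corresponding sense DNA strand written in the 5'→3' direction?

The coding DNA strand has the same 5'→3' sequence as the mRNA with U replaced by T.

5'-CACGTGAGCCCAGGCCTTCGCACAGAACACTAAGTTCCGACATGGTCCAAGCCAAGTTAATTATATAGGACTAGCAT-3'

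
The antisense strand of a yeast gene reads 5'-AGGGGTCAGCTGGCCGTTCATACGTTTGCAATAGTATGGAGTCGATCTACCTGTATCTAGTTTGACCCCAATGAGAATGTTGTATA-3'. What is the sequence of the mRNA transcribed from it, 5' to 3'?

The mRNA has the sequence of the coding strand (reverse complement of the template) with T→U. Reverse complement of AGGGGTCAGCTGGCCGTTCATACGTTTGCAATAGTATGGAGTCGATCTACCTGTATCTAGTTTGACCCCAATGAGAATGTTGTATA is TATACAACATTCTCATTGGGGTCAAACTAGATACAGGTAGATCGACTCCATACTATTGCAAACGTATGAACGGCCAGCTGACCCCT; then T→U.

5′-UAUACAACAUUCUCAUUGGGGUCAAACUAGAUACAGGUAGAUCGACUCCAUACUAUUGCAAACGUAUGAACGGCCAGCUGACCCCU-3′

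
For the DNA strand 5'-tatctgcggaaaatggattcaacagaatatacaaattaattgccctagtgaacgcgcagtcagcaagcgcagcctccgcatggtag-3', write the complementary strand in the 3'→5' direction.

Base-pairing A↔T, G↔C gives the complement. The complementary strand is antiparallel, so paired with a 5'→3' strand it runs 3'→5'.

3'-ATAGACGCCTTTTACCTAAGTTGTCTTATATGTTTAATTAACGGGATCACTTGCGCGTCAGTCGTTCGCGTCGGAGGCGTACCATC-5'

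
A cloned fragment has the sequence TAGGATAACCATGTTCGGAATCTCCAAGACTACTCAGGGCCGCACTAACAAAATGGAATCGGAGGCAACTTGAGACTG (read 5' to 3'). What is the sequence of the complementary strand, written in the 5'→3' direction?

Pairing A↔T and G↔C gives ATCCTATTGGTACAAGCCTTAGAGGTTCTGATGAGTCCCGGCGTGATTGTTTTACCTTAGCCTCCGTTGAACTCTGAC, running 3'→5'. Reverse for the 5'→3' convention.

5'-CAGTCTCAAGTTGCCTCCGATTCCATTTTGTTAGTGCGGCCCTGAGTAGTCTTGGAGATTCCGAACATGGTTATCCTA-3'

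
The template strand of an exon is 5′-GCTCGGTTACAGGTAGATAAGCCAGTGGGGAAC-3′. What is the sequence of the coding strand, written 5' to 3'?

The coding strand is complementary and antiparallel to the template: take the complement (A↔T, G↔C) and reverse.

5'-GTTCCCCACTGGCTTATCTACCTGTAACCGAGC-3'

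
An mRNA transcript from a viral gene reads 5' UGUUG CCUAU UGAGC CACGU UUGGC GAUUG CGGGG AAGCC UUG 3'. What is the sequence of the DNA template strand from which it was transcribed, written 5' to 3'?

5'-CAAGGCTTCCCCGCAATCGCCAAACGTGGCTCAATAGGCAACA-3'

Replace U with T to get the coding DNA strand: TGTTGCCTATTGAGCCACGTTTGGCGATTGCGGGGAAGCCTTG. The template strand is its reverse complement (complement ACAACGGATAACTCGGTGCAAACCGCTAACGCCCCTTCGGAAC, then reverse).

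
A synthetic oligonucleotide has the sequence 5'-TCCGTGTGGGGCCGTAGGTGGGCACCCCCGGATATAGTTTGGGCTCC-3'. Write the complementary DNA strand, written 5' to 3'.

Pairing A↔T and G↔C gives AGGCACACCCCGGCATCCACCCGTGGGGGCCTATATCAAACCCGAGG, running 3'→5'. Reverse for the 5'→3' convention.

5′-GGAGCCCAAACTATATCCGGGGGTGCCCACCTACGGCCCCACACGGA-3′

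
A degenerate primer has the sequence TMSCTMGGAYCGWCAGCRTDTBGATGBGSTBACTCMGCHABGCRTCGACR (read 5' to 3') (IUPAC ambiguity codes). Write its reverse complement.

Standard pairs A↔T, G↔C; ambiguity codes pair R↔Y, M↔K, W↔W, S↔S, B↔V, D↔H. Complement (AKSGAKCCTRGCWGTCGYAHAVCTACVCSAVTGAGKCGDTVCGYAGCTGY), then reverse for 5'→3'.

5'-YGTCGAYGCVTDGCKGAGTVASCVCATCVAHAYGCTGWCGRTCCKAGSKA-3'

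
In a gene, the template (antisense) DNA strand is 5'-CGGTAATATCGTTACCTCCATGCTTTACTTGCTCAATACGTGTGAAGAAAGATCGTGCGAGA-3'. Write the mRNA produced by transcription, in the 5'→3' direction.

5'-UCUCGCACGAUCUUUCUUCACACGUAUUGAGCAAGUAAAGCAUGGAGGUAACGAUAUUACCG-3'

The mRNA has the sequence of the coding strand (reverse complement of the template) with T→U. Reverse complement of CGGTAATATCGTTACCTCCATGCTTTACTTGCTCAATACGTGTGAAGAAAGATCGTGCGAGA is TCTCGCACGATCTTTCTTCACACGTATTGAGCAAGTAAAGCATGGAGGTAACGATATTACCG; then T→U.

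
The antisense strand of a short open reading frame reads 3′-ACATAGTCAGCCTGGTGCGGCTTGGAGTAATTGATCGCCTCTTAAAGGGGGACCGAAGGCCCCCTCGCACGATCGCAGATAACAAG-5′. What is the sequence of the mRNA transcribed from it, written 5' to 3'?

Reading the template 3'→5' as shown, RNA polymerase pairs each base (A→U, T→A, G↔C) to build mRNA 5'→3' directly.

5'-UGUAUCAGUCGGACCACGCCGAACCUCAUUAACUAGCGGAGAAUUUCCCCCUGGCUUCCGGGGGAGCGUGCUAGCGUCUAUUGUUC-3'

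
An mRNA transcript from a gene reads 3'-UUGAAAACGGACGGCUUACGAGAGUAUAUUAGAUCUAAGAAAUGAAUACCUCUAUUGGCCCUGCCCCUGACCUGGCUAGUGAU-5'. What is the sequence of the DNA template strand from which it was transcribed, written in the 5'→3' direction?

5'-AACTTTTGCCTGCCGAATGCTCTCATATAATCTAGATTCTTTACTTATGGAGATAACCGGGACGGGGACTGGACCGATCACTA-3'

Written 5'→3' the mRNA is UAGUGAUCGGUCCAGUCCCCGUCCCGGUUAUCUCCAUAAGUAAAGAAUCUAGAUUAUAUGAGAGCAUUCGGCAGGCAAAAGUU, so the coding DNA strand is TAGTGATCGGTCCAGTCCCCGTCCCGGTTATCTCCATAAGTAAAGAATCTAGATTATATGAGAGCATTCGGCAGGCAAAAGTT. The template is its reverse complement.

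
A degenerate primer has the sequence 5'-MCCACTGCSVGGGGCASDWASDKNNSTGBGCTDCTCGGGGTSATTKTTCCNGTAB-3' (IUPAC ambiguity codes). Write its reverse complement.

5'-VTACNGGAAMAATSACCCCGAGHAGCVCASNNMHSTWHSTGCCCCBSGCAGTGGK-3'

Standard pairs A↔T, G↔C; ambiguity codes pair M↔K, W↔W, S↔S, B↔V, D↔H, N↔N. Complement (KGGTGACGSBCCCCGTSHWTSHMNNSACVCGAHGAGCCCCASTAAMAAGGNCATV), then reverse for 5'→3'.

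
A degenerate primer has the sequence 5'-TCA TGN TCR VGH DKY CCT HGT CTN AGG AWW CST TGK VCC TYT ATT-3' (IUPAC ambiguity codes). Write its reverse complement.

Standard pairs A↔T, G↔C; ambiguity codes pair R↔Y, K↔M, W↔W, S↔S, D↔H, V↔B, N↔N. Complement (AGTACNAGYBCDHMRGGADCAGANTCCTWWGSAACMBGGARATAA), then reverse for 5'→3'.

5'-AATARAGGBMCAASGWWTCCTNAGACDAGGRMHDCBYGANCATGA-3'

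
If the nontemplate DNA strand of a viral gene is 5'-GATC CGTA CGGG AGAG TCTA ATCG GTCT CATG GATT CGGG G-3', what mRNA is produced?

The mRNA is synthesized from the template strand, so it matches the coding strand with T replaced by U.

5′-GAUCCGUACGGGAGAGUCUAAUCGGUCUCAUGGAUUCGGGG-3′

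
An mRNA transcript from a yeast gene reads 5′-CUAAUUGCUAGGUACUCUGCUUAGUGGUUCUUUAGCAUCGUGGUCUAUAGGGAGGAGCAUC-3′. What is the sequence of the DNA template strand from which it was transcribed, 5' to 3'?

5'-GATGCTCCTCCCTATAGACCACGATGCTAAAGAACCACTAAGCAGAGTACCTAGCAATTAG-3'

Replace U with T to get the coding DNA strand: CTAATTGCTAGGTACTCTGCTTAGTGGTTCTTTAGCATCGTGGTCTATAGGGAGGAGCATC. The template strand is its reverse complement (complement GATTAACGATCCATGAGACGAATCACCAAGAAATCGTAGCACCAGATATCCCTCCTCGTAG, then reverse).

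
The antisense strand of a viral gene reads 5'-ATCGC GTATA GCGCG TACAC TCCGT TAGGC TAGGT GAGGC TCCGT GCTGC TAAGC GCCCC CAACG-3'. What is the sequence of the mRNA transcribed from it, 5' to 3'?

5'-CGUUGGGGGCGCUUAGCAGCACGGAGCCUCACCUAGCCUAACGGAGUGUACGCGCUAUACGCGAU-3'

RNA polymerase reads the template 3'→5' and synthesizes mRNA 5'→3' by base-pairing (A→U, T→A, G↔C). The complement of the template is TAGCGCATATCGCGCATGTGAGGCAATCCGATCCACTCCGAGGCACGACGATTCGCGGGGGTTGC; antiparallel, so 5'→3' the coding strand is CGTTGGGGGCGCTTAGCAGCACGGAGCCTCACCTAGCCTAACGGAGTGTACGCGCTATACGCGAT. Replace T with U for the mRNA.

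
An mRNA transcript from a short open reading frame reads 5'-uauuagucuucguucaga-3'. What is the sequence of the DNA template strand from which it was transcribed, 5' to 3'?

Replace U with T to get the coding DNA strand: TATTAGTCTTCGTTCAGA. The template strand is its reverse complement (complement ATAATCAGAAGCAAGTCT, then reverse).

5′-TCTGAACGAAGACTAATA-3′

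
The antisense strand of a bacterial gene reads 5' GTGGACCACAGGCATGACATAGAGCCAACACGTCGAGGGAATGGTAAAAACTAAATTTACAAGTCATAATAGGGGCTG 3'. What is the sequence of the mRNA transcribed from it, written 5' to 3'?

The mRNA has the sequence of the coding strand (reverse complement of the template) with T→U. Reverse complement of GTGGACCACAGGCATGACATAGAGCCAACACGTCGAGGGAATGGTAAAAACTAAATTTACAAGTCATAATAGGGGCTG is CAGCCCCTATTATGACTTGTAAATTTAGTTTTTACCATTCCCTCGACGTGTTGGCTCTATGTCATGCCTGTGGTCCAC; then T→U.

5'-CAGCCCCUAUUAUGACUUGUAAAUUUAGUUUUUACCAUUCCCUCGACGUGUUGGCUCUAUGUCAUGCCUGUGGUCCAC-3'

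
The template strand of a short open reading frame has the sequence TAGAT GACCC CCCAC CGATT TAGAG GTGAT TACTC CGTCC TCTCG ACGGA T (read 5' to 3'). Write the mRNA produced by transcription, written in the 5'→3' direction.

5'-AUCCGUCGAGAGGACGGAGUAAUCACCUCUAAAUCGGUGGGGGGUCAUCUA-3'

RNA polymerase reads the template 3'→5' and synthesizes mRNA 5'→3' by base-pairing (A→U, T→A, G↔C). The complement of the template is ATCTACTGGGGGGTGGCTAAATCTCCACTAATGAGGCAGGAGAGCTGCCTA; antiparallel, so 5'→3' the coding strand is ATCCGTCGAGAGGACGGAGTAATCACCTCTAAATCGGTGGGGGGTCATCTA. Replace T with U for the mRNA.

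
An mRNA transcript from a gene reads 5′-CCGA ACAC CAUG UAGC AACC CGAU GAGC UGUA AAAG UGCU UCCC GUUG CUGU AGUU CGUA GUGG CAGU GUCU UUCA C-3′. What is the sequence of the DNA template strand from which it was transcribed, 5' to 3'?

Replace U with T to get the coding DNA strand: CCGAACACCATGTAGCAACCCGATGAGCTGTAAAAGTGCTTCCCGTTGCTGTAGTTCGTAGTGGCAGTGTCTTTCAC. The template strand is its reverse complement (complement GGCTTGTGGTACATCGTTGGGCTACTCGACATTTTCACGAAGGGCAACGACATCAAGCATCACCGTCACAGAAAGTG, then reverse).

5'-GTGAAAGACACTGCCACTACGAACTACAGCAACGGGAAGCACTTTTACAGCTCATCGGGTTGCTACATGGTGTTCGG-3'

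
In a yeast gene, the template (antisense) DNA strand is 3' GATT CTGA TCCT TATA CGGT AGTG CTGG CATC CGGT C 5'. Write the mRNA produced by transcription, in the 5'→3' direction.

5'-CUAAGACUAGGAAUAUGCCAUCACGACCGUAGGCCAG-3'

Reading the template 3'→5' as shown, RNA polymerase pairs each base (A→U, T→A, G↔C) to build mRNA 5'→3' directly.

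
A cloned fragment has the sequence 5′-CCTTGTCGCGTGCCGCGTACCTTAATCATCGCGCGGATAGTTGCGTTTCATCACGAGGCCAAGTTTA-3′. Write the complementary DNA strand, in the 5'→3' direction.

The complement of CCTTGTCGCGTGCCGCGTACCTTAATCATCGCGCGGATAGTTGCGTTTCATCACGAGGCCAAGTTTA is GGAACAGCGCACGGCGCATGGAATTAGTAGCGCGCCTATCAACGCAAAGTAGTGCTCCGGTTCAAAT (A↔T, G↔C). DNA strands are antiparallel, so the complementary strand runs 3'→5'; reversing gives the 5'→3' form.

5'-TAAACTTGGCCTCGTGATGAAACGCAACTATCCGCGCGATGATTAAGGTACGCGGCACGCGACAAGG-3'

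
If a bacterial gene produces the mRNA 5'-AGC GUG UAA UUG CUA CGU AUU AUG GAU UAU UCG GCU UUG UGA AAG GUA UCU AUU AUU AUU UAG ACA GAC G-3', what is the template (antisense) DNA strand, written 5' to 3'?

5'-CGTCTGTCTAAATAATAATAGATACCTTTCACAAAGCCGAATAATCCATAATACGTAGCAATTACACGCT-3'

Replace U with T to get the coding DNA strand: AGCGTGTAATTGCTACGTATTATGGATTATTCGGCTTTGTGAAAGGTATCTATTATTATTTAGACAGACG. The template strand is its reverse complement (complement TCGCACATTAACGATGCATAATACCTAATAAGCCGAAACACTTTCCATAGATAATAATAAATCTGTCTGC, then reverse).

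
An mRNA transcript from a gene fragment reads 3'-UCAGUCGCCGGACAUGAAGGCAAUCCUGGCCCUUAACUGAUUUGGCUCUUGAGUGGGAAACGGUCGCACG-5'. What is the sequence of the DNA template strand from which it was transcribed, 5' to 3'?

Written 5'→3' the mRNA is GCACGCUGGCAAAGGGUGAGUUCUCGGUUUAGUCAAUUCCCGGUCCUAACGGAAGUACAGGCCGCUGACU, so the coding DNA strand is GCACGCTGGCAAAGGGTGAGTTCTCGGTTTAGTCAATTCCCGGTCCTAACGGAAGTACAGGCCGCTGACT. The template is its reverse complement.

5′-AGTCAGCGGCCTGTACTTCCGTTAGGACCGGGAATTGACTAAACCGAGAACTCACCCTTTGCCAGCGTGC-3′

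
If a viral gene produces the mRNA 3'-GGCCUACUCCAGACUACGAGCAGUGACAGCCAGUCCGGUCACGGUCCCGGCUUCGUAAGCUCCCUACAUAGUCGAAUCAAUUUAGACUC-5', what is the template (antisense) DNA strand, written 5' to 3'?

5′-CCGGATGAGGTCTGATGCTCGTCACTGTCGGTCAGGCCAGTGCCAGGGCCGAAGCATTCGAGGGATGTATCAGCTTAGTTAAATCTGAG-3′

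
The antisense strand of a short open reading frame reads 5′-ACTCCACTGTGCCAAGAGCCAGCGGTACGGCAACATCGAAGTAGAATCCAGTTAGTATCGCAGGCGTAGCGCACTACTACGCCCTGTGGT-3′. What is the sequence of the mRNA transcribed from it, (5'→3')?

The mRNA has the sequence of the coding strand (reverse complement of the template) with T→U. Reverse complement of ACTCCACTGTGCCAAGAGCCAGCGGTACGGCAACATCGAAGTAGAATCCAGTTAGTATCGCAGGCGTAGCGCACTACTACGCCCTGTGGT is ACCACAGGGCGTAGTAGTGCGCTACGCCTGCGATACTAACTGGATTCTACTTCGATGTTGCCGTACCGCTGGCTCTTGGCACAGTGGAGT; then T→U.

5'-ACCACAGGGCGUAGUAGUGCGCUACGCCUGCGAUACUAACUGGAUUCUACUUCGAUGUUGCCGUACCGCUGGCUCUUGGCACAGUGGAGU-3'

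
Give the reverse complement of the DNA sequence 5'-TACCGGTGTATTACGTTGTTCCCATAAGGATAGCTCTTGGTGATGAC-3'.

Reading the sequence 3'→5' and pairing each base (A↔T, G↔C) gives the reverse complement directly.

5'-GTCATCACCAAGAGCTATCCTTATGGGAACAACGTAATACACCGGTA-3'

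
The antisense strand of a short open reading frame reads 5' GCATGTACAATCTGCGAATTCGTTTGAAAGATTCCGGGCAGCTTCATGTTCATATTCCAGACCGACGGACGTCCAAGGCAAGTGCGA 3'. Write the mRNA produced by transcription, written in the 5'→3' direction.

5'-UCGCACUUGCCUUGGACGUCCGUCGGUCUGGAAUAUGAACAUGAAGCUGCCCGGAAUCUUUCAAACGAAUUCGCAGAUUGUACAUGC-3'

The mRNA has the sequence of the coding strand (reverse complement of the template) with T→U. Reverse complement of GCATGTACAATCTGCGAATTCGTTTGAAAGATTCCGGGCAGCTTCATGTTCATATTCCAGACCGACGGACGTCCAAGGCAAGTGCGA is TCGCACTTGCCTTGGACGTCCGTCGGTCTGGAATATGAACATGAAGCTGCCCGGAATCTTTCAAACGAATTCGCAGATTGTACATGC; then T→U.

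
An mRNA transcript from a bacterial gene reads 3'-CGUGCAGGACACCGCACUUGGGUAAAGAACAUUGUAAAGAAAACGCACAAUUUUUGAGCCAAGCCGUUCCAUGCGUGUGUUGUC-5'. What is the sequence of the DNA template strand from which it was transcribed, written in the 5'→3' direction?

Written 5'→3' the mRNA is CUGUUGUGUGCGUACCUUGCCGAACCGAGUUUUUAACACGCAAAAGAAAUGUUACAAGAAAUGGGUUCACGCCACAGGACGUGC, so the coding DNA strand is CTGTTGTGTGCGTACCTTGCCGAACCGAGTTTTTAACACGCAAAAGAAATGTTACAAGAAATGGGTTCACGCCACAGGACGTGC. The template is its reverse complement.

5'-GCACGTCCTGTGGCGTGAACCCATTTCTTGTAACATTTCTTTTGCGTGTTAAAAACTCGGTTCGGCAAGGTACGCACACAACAG-3'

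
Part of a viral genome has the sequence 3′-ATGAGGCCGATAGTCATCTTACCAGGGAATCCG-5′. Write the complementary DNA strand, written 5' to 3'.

5'-TACTCCGGCTATCAGTAGAATGGTCCCTTAGGC-3'

The strand is given 3'→5', so its complement runs 5'→3' in the same left-to-right order: pair each base A↔T, G↔C.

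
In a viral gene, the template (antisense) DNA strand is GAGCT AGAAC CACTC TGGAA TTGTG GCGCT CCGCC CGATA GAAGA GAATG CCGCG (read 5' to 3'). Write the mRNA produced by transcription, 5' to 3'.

RNA polymerase reads the template 3'→5' and synthesizes mRNA 5'→3' by base-pairing (A→U, T→A, G↔C). The complement of the template is CTCGATCTTGGTGAGACCTTAACACCGCGAGGCGGGCTATCTTCTCTTACGGCGC; antiparallel, so 5'→3' the coding strand is CGCGGCATTCTCTTCTATCGGGCGGAGCGCCACAATTCCAGAGTGGTTCTAGCTC. Replace T with U for the mRNA.

5'-CGCGGCAUUCUCUUCUAUCGGGCGGAGCGCCACAAUUCCAGAGUGGUUCUAGCUC-3'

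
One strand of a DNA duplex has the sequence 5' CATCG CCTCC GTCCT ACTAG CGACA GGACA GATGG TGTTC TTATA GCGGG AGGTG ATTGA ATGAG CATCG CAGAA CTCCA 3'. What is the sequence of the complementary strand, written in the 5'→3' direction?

5'-TGGAGTTCTGCGATGCTCATTCAATCACCTCCCGCTATAAGAACACCATCTGTCCTGTCGCTAGTAGGACGGAGGCGATG-3'

Pairing A↔T and G↔C gives GTAGCGGAGGCAGGATGATCGCTGTCCTGTCTACCACAAGAATATCGCCCTCCACTAACTTACTCGTAGCGTCTTGAGGT, running 3'→5'. Reverse for the 5'→3' convention.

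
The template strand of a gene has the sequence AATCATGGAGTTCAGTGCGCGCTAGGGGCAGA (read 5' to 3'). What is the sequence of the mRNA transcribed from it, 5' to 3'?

RNA polymerase reads the template 3'→5' and synthesizes mRNA 5'→3' by base-pairing (A→U, T→A, G↔C). The complement of the template is TTAGTACCTCAAGTCACGCGCGATCCCCGTCT; antiparallel, so 5'→3' the coding strand is TCTGCCCCTAGCGCGCACTGAACTCCATGATT. Replace T with U for the mRNA.

5'-UCUGCCCCUAGCGCGCACUGAACUCCAUGAUU-3'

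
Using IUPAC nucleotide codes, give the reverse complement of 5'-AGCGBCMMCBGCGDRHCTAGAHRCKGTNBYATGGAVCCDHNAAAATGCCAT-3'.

Standard pairs A↔T, G↔C; ambiguity codes pair R↔Y, M↔K, B↔V, D↔H, N↔N. Complement (TCGCVGKKGVCGCHYDGATCTDYGMCANVRTACCTBGGHDNTTTTACGGTA), then reverse for 5'→3'.

5'-ATGGCATTTTNDHGGBTCCATRVNACMGYDTCTAGDYHCGCVGKKGVCGCT-3'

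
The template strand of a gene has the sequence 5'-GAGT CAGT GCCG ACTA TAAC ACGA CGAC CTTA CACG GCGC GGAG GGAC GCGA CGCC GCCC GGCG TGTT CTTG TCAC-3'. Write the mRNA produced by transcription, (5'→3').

5'-GUGACAAGAACACGCCGGGCGGCGUCGCGUCCCUCCGCGCCGUGUAAGGUCGUCGUGUUAUAGUCGGCACUGACUC-3'

The mRNA has the sequence of the coding strand (reverse complement of the template) with T→U. Reverse complement of GAGTCAGTGCCGACTATAACACGACGACCTTACACGGCGCGGAGGGACGCGACGCCGCCCGGCGTGTTCTTGTCAC is GTGACAAGAACACGCCGGGCGGCGTCGCGTCCCTCCGCGCCGTGTAAGGTCGTCGTGTTATAGTCGGCACTGACTC; then T→U.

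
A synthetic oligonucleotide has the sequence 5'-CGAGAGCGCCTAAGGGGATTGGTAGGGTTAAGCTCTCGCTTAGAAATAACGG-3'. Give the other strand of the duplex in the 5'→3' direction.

5'-CCGTTATTTCTAAGCGAGAGCTTAACCCTACCAATCCCCTTAGGCGCTCTCG-3'

Pairing A↔T and G↔C gives GCTCTCGCGGATTCCCCTAACCATCCCAATTCGAGAGCGAATCTTTATTGCC, running 3'→5'. Reverse for the 5'→3' convention.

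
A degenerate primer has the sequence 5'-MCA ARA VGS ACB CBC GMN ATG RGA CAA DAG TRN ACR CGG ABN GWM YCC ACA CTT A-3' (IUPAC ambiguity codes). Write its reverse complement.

Standard pairs A↔T, G↔C; ambiguity codes pair R↔Y, M↔K, W↔W, S↔S, B↔V, D↔H, N↔N. Complement (KGTTYTBCSTGVGVGCKNTACYCTGTTHTCAYNTGYGCCTVNCWKRGGTGTGAAT), then reverse for 5'→3'.

5'-TAAGTGTGGRKWCNVTCCGYGTNYACTHTTGTCYCATNKCGVGVGTSCBTYTTGK-3'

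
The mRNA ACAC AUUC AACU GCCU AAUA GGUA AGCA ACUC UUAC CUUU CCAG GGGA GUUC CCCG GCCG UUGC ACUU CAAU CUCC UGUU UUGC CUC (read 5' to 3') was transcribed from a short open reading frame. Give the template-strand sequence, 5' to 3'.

Replace U with T to get the coding DNA strand: ACACATTCAACTGCCTAATAGGTAAGCAACTCTTACCTTTCCAGGGGAGTTCCCCGGCCGTTGCACTTCAATCTCCTGTTTTGCCTC. The template strand is its reverse complement (complement TGTGTAAGTTGACGGATTATCCATTCGTTGAGAATGGAAAGGTCCCCTCAAGGGGCCGGCAACGTGAAGTTAGAGGACAAAACGGAG, then reverse).

5'-GAGGCAAAACAGGAGATTGAAGTGCAACGGCCGGGGAACTCCCCTGGAAAGGTAAGAGTTGCTTACCTATTAGGCAGTTGAATGTGT-3'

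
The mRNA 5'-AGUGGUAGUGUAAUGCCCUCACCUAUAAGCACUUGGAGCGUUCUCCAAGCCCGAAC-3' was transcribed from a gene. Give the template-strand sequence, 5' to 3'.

Replace U with T to get the coding DNA strand: AGTGGTAGTGTAATGCCCTCACCTATAAGCACTTGGAGCGTTCTCCAAGCCCGAAC. The template strand is its reverse complement (complement TCACCATCACATTACGGGAGTGGATATTCGTGAACCTCGCAAGAGGTTCGGGCTTG, then reverse).

5′-GTTCGGGCTTGGAGAACGCTCCAAGTGCTTATAGGTGAGGGCATTACACTACCACT-3′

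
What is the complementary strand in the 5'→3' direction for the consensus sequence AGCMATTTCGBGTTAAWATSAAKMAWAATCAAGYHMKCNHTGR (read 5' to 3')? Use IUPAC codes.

5'-YCADNGMKDRCTTGATTWTKMTTSATWTTAACVCGAAATKGCT-3'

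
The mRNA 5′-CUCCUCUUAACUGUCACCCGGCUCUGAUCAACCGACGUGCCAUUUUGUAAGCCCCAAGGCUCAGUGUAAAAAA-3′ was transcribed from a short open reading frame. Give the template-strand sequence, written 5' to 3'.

5'-TTTTTTACACTGAGCCTTGGGGCTTACAAAATGGCACGTCGGTTGATCAGAGCCGGGTGACAGTTAAGAGGAG-3'

Replace U with T to get the coding DNA strand: CTCCTCTTAACTGTCACCCGGCTCTGATCAACCGACGTGCCATTTTGTAAGCCCCAAGGCTCAGTGTAAAAAA. The template strand is its reverse complement (complement GAGGAGAATTGACAGTGGGCCGAGACTAGTTGGCTGCACGGTAAAACATTCGGGGTTCCGAGTCACATTTTTT, then reverse).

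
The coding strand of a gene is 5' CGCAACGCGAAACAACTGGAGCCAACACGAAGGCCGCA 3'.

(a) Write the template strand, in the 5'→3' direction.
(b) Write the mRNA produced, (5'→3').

(a) The template strand is the reverse complement of the coding strand: complement GCGTTGCGCTTTGTTGACCTCGGTTGTGCTTCCGGCGT, then reverse.
(b) mRNA matches the coding strand with T→U.

(a) 5'-TGCGGCCTTCGTGTTGGCTCCAGTTGTTTCGCGTTGCG-3'
(b) 5′-CGCAACGCGAAACAACUGGAGCCAACACGAAGGCCGCA-3′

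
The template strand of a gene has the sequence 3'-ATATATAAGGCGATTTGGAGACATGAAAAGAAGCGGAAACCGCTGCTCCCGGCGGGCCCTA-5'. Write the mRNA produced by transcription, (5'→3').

Reading the template 3'→5' as shown, RNA polymerase pairs each base (A→U, T→A, G↔C) to build mRNA 5'→3' directly.

5'-UAUAUAUUCCGCUAAACCUCUGUACUUUUCUUCGCCUUUGGCGACGAGGGCCGCCCGGGAU-3'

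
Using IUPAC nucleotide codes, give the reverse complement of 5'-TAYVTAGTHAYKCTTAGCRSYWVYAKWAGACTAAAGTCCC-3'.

Standard pairs A↔T, G↔C; ambiguity codes pair R↔Y, K↔M, W↔W, S↔S, H↔D, V↔B. Complement (ATRBATCADTRMGAATCGYSRWBRTMWTCTGATTTCAGGG), then reverse for 5'→3'.

5'-GGGACTTTAGTCTWMTRBWRSYGCTAAGMRTDACTABRTA-3'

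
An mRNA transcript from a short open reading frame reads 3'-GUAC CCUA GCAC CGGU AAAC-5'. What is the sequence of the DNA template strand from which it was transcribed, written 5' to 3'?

Written 5'→3' the mRNA is CAAAUGGCCACGAUCCCAUG, so the coding DNA strand is CAAATGGCCACGATCCCATG. The template is its reverse complement.

5'-CATGGGATCGTGGCCATTTG-3'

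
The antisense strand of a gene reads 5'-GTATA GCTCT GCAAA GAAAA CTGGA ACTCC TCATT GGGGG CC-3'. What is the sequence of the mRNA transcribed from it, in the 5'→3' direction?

5'-GGCCCCCAAUGAGGAGUUCCAGUUUUCUUUGCAGAGCUAUAC-3'

The mRNA has the sequence of the coding strand (reverse complement of the template) with T→U. Reverse complement of GTATAGCTCTGCAAAGAAAACTGGAACTCCTCATTGGGGGCC is GGCCCCCAATGAGGAGTTCCAGTTTTCTTTGCAGAGCTATAC; then T→U.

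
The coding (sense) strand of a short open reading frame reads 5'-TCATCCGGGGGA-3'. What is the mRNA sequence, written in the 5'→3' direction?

mRNA has the coding-strand sequence with U in place of T.

5'-UCAUCCGGGGGA-3'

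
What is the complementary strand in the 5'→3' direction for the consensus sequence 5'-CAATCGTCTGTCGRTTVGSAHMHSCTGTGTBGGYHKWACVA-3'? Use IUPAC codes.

Standard pairs A↔T, G↔C; ambiguity codes pair R↔Y, M↔K, W↔W, S↔S, B↔V, H↔D. Complement (GTTAGCAGACAGCYAABCSTDKDSGACACAVCCRDMWTGBT), then reverse for 5'→3'.

5′-TBGTWMDRCCVACACAGSDKDTSCBAAYCGACAGACGATTG-3′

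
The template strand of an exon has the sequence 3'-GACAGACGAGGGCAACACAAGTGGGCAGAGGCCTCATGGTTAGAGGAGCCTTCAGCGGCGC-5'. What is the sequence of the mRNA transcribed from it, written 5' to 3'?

Reading the template 3'→5' as shown, RNA polymerase pairs each base (A→U, T→A, G↔C) to build mRNA 5'→3' directly.

5'-CUGUCUGCUCCCGUUGUGUUCACCCGUCUCCGGAGUACCAAUCUCCUCGGAAGUCGCCGCG-3'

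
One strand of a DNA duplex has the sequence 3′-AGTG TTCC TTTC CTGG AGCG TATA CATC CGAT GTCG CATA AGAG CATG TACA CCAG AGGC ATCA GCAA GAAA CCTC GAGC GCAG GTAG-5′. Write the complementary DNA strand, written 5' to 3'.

5′-TCACAAGGAAAGGACCTCGCATATGTAGGCTACAGCGTATTCTCGTACATGTGGTCTCCGTAGTCGTTCTTTGGAGCTCGCGTCCATC-3′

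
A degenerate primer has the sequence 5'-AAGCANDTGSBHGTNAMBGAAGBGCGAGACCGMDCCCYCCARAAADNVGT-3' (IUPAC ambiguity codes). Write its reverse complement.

Standard pairs A↔T, G↔C; ambiguity codes pair R↔Y, M↔K, S↔S, B↔V, D↔H, N↔N. Complement (TTCGTNHACSVDCANTKVCTTCVCGCTCTGGCKHGGGRGGTYTTTHNBCA), then reverse for 5'→3'.

5'-ACBNHTTTYTGGRGGGHKCGGTCTCGCVCTTCVKTNACDVSCAHNTGCTT-3'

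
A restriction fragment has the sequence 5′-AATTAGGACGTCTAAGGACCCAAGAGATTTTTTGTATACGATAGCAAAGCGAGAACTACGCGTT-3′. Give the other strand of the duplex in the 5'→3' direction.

Pairing A↔T and G↔C gives TTAATCCTGCAGATTCCTGGGTTCTCTAAAAAACATATGCTATCGTTTCGCTCTTGATGCGCAA, running 3'→5'. Reverse for the 5'→3' convention.

5'-AACGCGTAGTTCTCGCTTTGCTATCGTATACAAAAAATCTCTTGGGTCCTTAGACGTCCTAATT-3'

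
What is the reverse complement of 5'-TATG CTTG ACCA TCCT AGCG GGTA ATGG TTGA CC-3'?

Reading the sequence 3'→5' and pairing each base (A↔T, G↔C) gives the reverse complement directly.

5'-GGTCAACCATTACCCGCTAGGATGGTCAAGCATA-3'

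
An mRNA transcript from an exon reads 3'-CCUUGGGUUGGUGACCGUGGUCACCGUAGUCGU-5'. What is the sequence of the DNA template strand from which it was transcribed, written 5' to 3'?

Written 5'→3' the mRNA is UGCUGAUGCCACUGGUGCCAGUGGUUGGGUUCC, so the coding DNA strand is TGCTGATGCCACTGGTGCCAGTGGTTGGGTTCC. The template is its reverse complement.

5'-GGAACCCAACCACTGGCACCAGTGGCATCAGCA-3'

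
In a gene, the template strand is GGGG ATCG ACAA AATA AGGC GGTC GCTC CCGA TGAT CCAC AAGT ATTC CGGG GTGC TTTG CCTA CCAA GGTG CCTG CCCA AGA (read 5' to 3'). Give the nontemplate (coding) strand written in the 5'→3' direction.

The coding strand is complementary and antiparallel to the template: take the complement (A↔T, G↔C) and reverse.

5'-TCTTGGGCAGGCACCTTGGTAGGCAAAGCACCCCGGAATACTTGTGGATCATCGGGAGCGACCGCCTTATTTTGTCGATCCCC-3'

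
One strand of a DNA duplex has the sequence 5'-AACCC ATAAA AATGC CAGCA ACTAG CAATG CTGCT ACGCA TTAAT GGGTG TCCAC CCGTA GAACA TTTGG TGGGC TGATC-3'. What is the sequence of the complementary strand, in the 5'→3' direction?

5'-GATCAGCCCACCAAATGTTCTACGGGTGGACACCCATTAATGCGTAGCAGCATTGCTAGTTGCTGGCATTTTTATGGGTT-3'

Pairing A↔T and G↔C gives TTGGGTATTTTTACGGTCGTTGATCGTTACGACGATGCGTAATTACCCACAGGTGGGCATCTTGTAAACCACCCGACTAG, running 3'→5'. Reverse for the 5'→3' convention.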